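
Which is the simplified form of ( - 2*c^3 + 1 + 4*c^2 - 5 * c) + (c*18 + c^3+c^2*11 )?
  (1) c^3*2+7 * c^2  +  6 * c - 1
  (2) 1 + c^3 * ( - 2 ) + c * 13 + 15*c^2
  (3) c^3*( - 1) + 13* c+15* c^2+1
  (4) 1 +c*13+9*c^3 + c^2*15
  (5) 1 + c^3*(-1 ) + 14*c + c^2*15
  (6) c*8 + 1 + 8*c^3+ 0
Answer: 3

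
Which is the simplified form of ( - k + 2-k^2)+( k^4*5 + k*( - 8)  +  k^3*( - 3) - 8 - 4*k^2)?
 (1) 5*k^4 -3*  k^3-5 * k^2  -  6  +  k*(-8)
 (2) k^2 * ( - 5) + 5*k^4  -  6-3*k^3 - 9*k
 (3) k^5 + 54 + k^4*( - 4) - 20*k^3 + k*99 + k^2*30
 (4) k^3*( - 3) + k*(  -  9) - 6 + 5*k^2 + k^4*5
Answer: 2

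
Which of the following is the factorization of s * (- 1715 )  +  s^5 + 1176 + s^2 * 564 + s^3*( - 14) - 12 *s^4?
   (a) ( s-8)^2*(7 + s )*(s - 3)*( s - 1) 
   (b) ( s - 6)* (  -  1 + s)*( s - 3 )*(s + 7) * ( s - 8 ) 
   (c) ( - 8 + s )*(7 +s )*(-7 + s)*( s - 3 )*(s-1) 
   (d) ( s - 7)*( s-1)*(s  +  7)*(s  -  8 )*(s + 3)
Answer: c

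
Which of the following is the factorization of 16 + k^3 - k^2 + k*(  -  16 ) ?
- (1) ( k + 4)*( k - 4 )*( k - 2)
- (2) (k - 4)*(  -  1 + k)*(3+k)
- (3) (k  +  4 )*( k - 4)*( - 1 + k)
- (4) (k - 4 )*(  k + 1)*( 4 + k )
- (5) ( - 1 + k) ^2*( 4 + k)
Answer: 3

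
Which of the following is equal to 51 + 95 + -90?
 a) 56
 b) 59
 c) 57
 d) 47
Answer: a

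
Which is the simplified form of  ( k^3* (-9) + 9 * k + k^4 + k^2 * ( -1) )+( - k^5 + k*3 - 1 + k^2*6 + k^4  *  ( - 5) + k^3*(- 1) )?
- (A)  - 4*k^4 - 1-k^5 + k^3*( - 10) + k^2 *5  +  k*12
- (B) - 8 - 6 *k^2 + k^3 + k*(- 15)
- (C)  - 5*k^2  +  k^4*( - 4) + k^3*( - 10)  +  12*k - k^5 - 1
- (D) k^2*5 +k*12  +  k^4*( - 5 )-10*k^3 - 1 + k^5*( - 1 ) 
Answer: A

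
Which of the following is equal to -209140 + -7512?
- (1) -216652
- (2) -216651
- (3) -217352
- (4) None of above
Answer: 1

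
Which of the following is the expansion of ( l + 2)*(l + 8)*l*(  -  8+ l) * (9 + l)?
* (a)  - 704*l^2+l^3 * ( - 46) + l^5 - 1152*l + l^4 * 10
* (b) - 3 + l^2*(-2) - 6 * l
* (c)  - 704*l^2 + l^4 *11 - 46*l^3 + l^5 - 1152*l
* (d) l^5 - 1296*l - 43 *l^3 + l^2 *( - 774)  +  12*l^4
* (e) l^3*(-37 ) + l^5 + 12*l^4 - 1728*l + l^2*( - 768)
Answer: c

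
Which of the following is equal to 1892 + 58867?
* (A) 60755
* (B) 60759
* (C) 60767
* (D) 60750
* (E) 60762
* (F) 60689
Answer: B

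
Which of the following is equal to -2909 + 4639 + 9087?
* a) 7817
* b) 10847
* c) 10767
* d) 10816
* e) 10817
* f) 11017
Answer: e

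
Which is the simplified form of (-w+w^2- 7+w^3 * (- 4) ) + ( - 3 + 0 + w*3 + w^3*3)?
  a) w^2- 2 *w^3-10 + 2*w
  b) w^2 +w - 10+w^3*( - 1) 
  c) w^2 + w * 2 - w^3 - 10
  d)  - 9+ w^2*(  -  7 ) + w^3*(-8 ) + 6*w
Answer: c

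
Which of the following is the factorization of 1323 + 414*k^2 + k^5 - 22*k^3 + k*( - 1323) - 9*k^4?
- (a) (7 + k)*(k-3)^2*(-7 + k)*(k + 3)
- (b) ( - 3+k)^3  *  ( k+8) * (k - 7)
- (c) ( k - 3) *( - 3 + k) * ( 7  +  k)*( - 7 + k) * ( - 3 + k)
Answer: c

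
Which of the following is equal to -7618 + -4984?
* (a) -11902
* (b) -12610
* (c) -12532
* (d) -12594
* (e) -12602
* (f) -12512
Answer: e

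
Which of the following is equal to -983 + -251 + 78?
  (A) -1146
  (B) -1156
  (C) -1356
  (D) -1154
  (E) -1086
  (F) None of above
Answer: B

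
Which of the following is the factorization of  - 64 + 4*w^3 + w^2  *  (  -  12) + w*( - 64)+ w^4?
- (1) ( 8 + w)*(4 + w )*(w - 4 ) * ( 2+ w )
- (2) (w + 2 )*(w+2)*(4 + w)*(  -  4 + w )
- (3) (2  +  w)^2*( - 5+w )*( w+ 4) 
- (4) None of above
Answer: 2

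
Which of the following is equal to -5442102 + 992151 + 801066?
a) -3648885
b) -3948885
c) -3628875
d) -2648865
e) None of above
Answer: a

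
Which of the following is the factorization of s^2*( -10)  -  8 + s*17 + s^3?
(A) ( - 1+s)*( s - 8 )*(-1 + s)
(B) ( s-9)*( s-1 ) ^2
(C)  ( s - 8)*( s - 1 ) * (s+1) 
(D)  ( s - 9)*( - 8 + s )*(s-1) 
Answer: A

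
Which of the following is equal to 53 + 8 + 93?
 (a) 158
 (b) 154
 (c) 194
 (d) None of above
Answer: b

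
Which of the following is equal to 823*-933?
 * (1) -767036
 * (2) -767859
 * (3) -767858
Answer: 2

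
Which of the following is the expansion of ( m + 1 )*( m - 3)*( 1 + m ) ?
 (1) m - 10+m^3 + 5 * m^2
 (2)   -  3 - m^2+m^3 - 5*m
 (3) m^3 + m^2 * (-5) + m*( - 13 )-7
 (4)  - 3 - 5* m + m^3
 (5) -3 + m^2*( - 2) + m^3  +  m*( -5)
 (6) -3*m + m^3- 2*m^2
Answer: 2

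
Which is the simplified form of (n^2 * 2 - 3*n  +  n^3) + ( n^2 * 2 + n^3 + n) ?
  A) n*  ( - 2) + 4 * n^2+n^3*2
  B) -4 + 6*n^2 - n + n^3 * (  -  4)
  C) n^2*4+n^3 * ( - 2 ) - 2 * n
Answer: A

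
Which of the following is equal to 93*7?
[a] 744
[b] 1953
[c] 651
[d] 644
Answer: c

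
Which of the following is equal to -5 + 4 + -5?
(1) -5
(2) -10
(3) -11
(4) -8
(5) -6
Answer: 5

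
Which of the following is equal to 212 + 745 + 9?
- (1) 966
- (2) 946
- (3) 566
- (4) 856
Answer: 1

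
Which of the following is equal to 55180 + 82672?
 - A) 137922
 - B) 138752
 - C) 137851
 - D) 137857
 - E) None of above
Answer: E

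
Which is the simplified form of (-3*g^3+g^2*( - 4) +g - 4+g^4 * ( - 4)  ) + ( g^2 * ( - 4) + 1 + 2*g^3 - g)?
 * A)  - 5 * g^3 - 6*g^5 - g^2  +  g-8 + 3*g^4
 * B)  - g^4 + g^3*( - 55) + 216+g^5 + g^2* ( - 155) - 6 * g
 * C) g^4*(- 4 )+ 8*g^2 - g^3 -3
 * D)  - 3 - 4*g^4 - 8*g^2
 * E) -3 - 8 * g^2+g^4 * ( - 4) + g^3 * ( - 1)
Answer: E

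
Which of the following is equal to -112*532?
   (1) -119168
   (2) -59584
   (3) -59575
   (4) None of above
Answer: 2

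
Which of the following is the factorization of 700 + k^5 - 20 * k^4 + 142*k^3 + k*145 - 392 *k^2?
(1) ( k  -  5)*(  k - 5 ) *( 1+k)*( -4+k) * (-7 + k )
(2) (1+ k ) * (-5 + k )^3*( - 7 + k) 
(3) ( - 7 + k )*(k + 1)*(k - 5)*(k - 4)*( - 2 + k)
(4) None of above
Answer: 1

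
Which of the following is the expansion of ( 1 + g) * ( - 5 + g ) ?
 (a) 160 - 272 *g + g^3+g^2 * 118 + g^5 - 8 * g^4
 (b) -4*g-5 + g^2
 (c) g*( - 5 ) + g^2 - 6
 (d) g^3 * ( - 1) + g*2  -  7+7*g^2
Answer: b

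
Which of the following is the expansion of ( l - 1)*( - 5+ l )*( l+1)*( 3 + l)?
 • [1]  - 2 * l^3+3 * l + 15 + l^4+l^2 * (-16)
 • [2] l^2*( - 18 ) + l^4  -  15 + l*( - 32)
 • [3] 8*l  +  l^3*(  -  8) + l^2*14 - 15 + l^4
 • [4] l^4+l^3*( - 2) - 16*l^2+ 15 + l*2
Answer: 4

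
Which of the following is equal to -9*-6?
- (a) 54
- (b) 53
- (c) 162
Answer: a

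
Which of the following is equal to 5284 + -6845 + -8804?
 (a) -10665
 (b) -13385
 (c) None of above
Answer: c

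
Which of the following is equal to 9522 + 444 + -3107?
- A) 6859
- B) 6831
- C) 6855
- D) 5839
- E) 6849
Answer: A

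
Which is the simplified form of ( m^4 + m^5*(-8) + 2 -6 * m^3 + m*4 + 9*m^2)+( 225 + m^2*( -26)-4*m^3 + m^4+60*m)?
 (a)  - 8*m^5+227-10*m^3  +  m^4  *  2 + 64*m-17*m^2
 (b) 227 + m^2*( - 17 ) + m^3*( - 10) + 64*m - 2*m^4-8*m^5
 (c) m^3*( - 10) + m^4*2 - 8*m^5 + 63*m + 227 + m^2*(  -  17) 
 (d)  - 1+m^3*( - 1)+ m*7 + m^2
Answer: a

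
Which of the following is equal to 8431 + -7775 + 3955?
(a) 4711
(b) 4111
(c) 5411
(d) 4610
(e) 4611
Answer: e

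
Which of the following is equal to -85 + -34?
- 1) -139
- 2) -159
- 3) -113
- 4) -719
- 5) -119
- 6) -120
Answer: 5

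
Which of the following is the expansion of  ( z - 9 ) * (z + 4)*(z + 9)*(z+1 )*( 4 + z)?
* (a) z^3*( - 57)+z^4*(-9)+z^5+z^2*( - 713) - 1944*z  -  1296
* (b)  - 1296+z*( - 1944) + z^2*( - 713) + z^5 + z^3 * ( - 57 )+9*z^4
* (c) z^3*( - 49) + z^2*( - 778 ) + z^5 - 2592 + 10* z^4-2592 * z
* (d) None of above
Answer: b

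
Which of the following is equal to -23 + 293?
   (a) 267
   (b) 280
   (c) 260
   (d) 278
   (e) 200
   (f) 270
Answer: f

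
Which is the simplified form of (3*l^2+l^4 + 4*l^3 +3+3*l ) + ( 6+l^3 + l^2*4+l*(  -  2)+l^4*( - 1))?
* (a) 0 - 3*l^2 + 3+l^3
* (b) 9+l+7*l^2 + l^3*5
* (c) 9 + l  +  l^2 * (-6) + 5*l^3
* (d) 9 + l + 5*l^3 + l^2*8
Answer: b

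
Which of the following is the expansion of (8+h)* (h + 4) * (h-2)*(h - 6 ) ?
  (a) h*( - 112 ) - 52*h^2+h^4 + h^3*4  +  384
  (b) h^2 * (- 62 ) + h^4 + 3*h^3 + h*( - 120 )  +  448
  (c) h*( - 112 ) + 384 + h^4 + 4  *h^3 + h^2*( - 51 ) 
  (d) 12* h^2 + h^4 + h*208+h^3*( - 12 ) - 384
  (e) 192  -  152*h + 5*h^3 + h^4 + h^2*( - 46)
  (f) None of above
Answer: a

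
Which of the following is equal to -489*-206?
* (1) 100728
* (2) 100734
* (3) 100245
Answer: 2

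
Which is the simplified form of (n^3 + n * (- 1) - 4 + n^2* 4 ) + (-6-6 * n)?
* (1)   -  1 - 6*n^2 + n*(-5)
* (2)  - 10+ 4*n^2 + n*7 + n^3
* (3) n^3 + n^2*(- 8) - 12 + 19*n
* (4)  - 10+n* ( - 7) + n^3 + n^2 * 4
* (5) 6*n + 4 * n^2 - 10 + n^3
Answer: 4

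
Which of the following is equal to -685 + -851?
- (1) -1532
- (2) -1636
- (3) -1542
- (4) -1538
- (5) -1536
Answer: 5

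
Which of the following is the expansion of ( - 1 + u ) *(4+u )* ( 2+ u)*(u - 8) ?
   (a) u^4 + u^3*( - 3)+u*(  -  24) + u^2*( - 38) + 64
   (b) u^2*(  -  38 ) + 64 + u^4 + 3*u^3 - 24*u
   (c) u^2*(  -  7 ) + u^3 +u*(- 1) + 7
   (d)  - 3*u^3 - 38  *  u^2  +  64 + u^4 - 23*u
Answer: a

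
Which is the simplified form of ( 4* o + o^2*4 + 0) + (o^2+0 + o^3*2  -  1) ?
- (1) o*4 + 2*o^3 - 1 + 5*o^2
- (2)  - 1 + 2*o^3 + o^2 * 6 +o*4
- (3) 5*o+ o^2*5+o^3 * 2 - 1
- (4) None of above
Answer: 1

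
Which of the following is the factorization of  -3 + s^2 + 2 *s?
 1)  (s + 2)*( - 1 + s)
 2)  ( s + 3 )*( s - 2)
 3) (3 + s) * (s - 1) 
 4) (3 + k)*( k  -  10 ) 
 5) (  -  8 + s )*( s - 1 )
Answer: 3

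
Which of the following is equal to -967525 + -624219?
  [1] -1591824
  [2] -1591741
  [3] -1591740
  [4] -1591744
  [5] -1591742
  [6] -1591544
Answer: 4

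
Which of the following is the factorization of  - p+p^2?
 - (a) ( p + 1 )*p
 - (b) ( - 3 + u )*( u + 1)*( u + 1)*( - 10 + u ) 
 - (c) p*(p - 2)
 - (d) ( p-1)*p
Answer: d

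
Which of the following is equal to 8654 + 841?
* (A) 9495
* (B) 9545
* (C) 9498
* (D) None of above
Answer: A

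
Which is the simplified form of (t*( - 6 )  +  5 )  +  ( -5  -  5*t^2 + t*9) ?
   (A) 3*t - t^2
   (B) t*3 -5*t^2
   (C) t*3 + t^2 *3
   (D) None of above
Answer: B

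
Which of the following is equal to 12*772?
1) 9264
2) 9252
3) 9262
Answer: 1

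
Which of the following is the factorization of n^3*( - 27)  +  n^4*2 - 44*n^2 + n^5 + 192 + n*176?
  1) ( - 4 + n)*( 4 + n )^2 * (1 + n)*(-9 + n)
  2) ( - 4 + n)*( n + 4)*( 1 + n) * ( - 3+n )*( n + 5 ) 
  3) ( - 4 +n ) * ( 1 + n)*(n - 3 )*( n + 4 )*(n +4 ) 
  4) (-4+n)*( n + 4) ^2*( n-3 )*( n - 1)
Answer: 3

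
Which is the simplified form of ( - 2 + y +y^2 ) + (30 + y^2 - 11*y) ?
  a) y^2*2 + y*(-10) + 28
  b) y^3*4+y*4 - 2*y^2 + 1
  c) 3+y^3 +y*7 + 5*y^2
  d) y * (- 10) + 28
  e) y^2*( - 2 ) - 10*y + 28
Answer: a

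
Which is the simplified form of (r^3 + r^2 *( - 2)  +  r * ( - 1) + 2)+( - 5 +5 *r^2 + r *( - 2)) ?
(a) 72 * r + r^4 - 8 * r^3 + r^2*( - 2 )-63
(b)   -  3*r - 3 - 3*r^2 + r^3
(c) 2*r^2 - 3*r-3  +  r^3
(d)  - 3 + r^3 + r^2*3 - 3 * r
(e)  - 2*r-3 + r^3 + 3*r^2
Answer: d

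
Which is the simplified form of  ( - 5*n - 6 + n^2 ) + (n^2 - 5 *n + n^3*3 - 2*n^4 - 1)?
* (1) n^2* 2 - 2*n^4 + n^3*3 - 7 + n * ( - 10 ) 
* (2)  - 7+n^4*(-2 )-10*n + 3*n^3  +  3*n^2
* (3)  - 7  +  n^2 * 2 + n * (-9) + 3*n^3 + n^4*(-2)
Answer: 1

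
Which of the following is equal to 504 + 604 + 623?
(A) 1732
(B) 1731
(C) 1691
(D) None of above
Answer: B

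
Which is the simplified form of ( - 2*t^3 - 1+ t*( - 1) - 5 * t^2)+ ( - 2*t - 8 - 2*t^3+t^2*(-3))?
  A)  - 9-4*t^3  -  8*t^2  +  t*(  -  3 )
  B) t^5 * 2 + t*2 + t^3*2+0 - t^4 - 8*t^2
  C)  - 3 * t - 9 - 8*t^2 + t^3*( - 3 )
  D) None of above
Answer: A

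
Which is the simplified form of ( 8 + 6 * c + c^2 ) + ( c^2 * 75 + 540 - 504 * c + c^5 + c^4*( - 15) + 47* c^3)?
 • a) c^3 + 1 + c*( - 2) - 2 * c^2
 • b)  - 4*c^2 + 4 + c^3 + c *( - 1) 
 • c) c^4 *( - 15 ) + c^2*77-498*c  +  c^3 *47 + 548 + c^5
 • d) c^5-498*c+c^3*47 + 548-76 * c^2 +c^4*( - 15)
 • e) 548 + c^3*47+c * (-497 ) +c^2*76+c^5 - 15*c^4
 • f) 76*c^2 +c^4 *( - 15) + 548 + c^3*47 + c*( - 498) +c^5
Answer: f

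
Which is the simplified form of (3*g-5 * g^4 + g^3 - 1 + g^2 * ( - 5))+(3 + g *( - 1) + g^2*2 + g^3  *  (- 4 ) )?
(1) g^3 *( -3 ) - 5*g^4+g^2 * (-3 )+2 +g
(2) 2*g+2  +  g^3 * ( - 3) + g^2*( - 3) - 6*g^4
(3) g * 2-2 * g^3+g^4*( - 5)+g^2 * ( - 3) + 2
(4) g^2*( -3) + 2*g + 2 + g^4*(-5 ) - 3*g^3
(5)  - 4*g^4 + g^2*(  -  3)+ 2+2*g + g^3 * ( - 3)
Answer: 4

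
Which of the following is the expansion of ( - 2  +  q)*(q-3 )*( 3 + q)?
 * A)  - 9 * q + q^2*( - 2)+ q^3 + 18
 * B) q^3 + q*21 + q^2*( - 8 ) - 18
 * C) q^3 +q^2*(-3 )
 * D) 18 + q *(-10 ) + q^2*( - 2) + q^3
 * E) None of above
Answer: A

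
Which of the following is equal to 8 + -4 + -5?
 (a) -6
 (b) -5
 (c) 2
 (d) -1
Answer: d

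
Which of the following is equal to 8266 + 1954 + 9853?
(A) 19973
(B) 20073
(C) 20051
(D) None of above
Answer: B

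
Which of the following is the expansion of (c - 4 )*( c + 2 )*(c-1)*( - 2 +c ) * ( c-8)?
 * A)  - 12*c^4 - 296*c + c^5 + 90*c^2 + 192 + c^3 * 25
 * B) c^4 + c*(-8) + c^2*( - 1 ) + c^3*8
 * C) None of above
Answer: C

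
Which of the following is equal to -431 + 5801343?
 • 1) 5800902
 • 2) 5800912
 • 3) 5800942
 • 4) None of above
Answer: 2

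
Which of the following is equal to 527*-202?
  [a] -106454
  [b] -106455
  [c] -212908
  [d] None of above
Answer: a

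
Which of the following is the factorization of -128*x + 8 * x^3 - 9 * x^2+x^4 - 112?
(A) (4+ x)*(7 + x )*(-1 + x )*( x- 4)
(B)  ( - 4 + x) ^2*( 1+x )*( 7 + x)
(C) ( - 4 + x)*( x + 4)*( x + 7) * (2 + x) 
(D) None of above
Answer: D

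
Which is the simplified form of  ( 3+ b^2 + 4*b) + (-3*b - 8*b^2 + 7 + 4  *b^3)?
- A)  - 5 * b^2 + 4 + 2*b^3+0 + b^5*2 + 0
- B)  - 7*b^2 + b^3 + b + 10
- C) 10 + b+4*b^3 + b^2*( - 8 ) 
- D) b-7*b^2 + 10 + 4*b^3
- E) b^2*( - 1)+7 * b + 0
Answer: D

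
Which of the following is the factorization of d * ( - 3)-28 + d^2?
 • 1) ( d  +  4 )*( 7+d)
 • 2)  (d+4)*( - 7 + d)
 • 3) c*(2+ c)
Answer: 2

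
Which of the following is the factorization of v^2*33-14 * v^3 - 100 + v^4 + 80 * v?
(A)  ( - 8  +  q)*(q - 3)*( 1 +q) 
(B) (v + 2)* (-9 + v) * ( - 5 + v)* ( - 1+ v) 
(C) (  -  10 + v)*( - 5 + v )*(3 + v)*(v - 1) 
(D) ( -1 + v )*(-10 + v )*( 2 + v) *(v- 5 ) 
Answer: D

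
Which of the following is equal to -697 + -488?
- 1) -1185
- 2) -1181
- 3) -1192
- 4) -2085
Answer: 1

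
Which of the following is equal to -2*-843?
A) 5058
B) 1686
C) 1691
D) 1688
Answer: B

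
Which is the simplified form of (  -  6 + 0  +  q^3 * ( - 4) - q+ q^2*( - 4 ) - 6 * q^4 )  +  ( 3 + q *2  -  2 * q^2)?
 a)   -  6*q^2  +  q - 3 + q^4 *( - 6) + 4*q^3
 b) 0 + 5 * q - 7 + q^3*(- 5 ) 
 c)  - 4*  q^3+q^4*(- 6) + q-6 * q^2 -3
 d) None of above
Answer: c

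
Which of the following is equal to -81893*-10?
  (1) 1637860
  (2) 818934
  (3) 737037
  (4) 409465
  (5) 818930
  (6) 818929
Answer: 5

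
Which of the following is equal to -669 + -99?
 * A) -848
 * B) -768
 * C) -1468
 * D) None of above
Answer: B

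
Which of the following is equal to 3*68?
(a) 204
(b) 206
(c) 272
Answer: a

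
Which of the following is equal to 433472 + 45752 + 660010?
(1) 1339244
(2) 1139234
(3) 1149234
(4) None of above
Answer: 2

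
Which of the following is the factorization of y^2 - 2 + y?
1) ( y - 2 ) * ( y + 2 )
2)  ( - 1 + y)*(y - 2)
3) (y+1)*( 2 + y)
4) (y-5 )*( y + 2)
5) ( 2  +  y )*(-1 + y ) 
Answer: 5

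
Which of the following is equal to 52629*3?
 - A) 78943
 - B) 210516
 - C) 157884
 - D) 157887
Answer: D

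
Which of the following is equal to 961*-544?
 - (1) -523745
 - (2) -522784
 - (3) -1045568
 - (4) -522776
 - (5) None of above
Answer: 2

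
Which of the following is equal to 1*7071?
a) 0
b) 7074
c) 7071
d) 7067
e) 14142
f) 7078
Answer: c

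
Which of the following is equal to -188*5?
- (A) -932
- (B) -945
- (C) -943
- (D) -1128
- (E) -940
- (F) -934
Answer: E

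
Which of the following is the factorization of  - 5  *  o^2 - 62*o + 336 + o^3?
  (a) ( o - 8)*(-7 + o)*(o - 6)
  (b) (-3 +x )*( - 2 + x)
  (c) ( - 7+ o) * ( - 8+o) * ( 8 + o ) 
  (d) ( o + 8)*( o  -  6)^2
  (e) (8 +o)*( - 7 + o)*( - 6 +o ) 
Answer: e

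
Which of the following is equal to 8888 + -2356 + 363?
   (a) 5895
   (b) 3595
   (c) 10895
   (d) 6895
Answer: d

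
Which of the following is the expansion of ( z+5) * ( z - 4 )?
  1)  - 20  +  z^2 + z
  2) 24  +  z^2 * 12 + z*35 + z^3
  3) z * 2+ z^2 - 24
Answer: 1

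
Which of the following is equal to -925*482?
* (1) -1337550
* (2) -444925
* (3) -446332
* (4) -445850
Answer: 4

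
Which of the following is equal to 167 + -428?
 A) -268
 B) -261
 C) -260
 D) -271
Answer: B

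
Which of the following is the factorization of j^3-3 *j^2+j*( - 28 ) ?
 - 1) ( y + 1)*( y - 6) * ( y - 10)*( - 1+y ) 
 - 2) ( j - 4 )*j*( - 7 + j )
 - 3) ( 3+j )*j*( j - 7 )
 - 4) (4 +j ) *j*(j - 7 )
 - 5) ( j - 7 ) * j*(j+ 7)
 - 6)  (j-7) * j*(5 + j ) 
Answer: 4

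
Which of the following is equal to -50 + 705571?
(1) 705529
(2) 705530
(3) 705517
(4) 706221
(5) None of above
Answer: 5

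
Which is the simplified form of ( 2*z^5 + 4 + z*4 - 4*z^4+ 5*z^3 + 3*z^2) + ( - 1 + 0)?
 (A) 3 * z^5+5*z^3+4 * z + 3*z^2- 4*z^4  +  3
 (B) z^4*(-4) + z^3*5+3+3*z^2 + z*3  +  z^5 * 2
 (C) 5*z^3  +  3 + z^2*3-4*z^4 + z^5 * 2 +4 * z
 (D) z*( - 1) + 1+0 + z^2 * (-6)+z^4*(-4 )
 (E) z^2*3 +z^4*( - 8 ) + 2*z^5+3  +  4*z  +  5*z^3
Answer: C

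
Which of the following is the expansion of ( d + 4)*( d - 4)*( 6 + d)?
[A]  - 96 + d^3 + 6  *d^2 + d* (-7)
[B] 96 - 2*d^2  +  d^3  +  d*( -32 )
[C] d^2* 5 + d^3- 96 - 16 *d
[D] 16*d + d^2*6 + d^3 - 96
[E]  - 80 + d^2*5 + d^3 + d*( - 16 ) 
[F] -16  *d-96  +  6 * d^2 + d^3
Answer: F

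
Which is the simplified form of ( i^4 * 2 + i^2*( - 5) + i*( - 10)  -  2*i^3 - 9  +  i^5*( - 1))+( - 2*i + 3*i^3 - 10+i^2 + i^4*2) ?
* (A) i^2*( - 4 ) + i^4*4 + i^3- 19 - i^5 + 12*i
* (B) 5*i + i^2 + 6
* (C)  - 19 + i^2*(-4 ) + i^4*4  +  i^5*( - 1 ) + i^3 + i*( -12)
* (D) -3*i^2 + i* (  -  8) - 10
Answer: C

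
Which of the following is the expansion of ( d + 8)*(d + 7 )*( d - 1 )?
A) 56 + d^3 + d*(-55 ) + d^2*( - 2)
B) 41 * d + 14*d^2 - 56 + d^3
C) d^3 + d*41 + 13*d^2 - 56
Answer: B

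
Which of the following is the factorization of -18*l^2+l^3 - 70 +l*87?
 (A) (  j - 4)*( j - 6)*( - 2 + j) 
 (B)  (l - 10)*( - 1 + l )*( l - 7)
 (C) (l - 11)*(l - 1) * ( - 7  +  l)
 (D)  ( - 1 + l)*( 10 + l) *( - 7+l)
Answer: B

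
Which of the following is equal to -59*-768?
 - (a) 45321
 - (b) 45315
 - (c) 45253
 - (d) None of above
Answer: d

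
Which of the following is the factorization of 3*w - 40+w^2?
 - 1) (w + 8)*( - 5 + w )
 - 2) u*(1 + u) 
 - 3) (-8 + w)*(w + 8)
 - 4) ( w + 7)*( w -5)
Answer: 1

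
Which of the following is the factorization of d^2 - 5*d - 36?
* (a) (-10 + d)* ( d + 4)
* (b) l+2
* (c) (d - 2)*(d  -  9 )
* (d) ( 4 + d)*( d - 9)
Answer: d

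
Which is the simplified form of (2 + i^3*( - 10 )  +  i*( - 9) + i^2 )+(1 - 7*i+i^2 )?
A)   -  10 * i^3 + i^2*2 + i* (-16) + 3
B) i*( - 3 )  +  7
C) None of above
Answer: A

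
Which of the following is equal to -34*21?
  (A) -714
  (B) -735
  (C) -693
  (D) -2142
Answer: A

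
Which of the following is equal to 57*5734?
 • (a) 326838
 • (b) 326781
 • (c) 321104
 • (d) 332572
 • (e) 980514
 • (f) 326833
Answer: a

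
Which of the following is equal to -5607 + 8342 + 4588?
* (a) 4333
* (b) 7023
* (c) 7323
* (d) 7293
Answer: c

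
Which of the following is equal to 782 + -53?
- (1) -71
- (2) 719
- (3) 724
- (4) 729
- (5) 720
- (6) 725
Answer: 4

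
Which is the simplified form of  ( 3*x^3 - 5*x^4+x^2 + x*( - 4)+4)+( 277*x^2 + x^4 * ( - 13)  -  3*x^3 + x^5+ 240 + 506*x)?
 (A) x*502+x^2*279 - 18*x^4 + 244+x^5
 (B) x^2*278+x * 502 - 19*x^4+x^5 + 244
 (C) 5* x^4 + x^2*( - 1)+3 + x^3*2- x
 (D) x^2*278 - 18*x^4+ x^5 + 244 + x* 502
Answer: D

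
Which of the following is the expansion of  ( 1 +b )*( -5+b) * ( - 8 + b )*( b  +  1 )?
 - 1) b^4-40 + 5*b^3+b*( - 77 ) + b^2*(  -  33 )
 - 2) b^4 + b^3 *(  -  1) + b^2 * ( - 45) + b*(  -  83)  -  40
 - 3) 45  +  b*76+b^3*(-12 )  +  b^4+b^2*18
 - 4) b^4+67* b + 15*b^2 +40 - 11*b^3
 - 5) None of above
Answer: 4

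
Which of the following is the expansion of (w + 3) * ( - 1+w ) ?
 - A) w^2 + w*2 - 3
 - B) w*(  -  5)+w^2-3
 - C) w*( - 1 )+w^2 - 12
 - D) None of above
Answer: A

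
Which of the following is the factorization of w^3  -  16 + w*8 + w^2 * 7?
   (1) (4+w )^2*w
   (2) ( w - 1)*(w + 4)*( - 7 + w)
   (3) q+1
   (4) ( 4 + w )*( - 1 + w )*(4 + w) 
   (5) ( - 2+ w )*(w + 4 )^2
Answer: 4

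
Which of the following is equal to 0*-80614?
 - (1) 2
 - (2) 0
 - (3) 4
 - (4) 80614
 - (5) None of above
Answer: 2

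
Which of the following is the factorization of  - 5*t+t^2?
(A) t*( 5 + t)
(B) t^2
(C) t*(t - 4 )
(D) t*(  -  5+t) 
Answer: D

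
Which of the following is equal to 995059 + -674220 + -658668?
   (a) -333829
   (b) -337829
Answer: b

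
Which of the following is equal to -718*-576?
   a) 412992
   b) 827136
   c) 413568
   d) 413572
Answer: c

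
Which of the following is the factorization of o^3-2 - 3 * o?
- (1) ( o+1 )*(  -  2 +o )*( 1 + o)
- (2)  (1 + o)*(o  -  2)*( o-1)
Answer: 1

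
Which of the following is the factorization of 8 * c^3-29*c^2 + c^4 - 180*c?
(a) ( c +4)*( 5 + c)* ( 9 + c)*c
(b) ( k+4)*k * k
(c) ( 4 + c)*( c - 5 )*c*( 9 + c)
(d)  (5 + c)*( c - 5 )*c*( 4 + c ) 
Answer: c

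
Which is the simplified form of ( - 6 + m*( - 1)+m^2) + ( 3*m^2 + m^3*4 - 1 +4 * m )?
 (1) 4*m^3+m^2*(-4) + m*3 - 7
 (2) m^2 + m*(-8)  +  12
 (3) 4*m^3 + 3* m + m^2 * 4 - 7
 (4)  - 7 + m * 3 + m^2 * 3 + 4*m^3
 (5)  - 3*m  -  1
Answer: 3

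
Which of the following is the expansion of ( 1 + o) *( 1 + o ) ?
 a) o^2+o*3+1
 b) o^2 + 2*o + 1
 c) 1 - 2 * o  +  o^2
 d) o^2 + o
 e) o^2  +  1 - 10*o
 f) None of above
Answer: b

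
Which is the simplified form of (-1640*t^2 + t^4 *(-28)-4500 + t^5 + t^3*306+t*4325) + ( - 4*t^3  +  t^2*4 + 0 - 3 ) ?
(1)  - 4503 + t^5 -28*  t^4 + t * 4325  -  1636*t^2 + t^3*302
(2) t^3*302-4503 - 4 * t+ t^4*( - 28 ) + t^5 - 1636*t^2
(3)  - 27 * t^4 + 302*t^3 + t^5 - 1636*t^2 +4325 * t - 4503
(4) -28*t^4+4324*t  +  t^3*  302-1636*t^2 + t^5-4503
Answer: 1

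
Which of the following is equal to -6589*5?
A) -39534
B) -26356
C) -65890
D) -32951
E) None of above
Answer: E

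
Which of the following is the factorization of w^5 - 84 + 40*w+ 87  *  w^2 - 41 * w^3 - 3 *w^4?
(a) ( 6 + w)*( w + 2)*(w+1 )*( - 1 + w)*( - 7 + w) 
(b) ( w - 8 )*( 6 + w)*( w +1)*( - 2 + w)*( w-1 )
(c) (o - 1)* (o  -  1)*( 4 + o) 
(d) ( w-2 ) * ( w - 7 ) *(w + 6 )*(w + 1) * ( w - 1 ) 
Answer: d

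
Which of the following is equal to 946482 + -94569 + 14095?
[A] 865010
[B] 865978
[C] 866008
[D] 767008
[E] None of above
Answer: C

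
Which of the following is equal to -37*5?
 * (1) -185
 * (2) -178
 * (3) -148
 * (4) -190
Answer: 1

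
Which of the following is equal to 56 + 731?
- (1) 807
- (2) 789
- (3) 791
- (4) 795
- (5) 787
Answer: 5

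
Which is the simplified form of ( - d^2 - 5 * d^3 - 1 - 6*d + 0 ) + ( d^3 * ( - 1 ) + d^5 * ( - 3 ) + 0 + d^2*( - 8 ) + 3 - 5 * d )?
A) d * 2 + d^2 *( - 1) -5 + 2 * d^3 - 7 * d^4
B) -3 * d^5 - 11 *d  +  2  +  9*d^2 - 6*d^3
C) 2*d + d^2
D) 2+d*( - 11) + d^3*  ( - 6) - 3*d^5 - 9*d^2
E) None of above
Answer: D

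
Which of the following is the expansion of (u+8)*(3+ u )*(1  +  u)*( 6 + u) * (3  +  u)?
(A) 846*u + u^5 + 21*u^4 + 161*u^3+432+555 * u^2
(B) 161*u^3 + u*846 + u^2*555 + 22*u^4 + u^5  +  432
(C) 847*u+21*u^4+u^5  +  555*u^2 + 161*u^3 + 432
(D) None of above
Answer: A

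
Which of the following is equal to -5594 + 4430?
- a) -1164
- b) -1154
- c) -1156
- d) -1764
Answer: a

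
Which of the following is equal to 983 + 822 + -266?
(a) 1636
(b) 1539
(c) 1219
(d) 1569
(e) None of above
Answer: b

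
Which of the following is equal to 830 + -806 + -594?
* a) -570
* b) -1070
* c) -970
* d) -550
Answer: a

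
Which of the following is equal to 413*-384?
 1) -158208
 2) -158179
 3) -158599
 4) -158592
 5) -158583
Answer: 4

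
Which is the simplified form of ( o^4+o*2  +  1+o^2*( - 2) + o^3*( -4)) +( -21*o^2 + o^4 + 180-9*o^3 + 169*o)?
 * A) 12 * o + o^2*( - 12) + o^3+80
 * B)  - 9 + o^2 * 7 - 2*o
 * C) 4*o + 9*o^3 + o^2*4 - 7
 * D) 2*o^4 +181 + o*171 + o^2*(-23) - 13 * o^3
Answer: D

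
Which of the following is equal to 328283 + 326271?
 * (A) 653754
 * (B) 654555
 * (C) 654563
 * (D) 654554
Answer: D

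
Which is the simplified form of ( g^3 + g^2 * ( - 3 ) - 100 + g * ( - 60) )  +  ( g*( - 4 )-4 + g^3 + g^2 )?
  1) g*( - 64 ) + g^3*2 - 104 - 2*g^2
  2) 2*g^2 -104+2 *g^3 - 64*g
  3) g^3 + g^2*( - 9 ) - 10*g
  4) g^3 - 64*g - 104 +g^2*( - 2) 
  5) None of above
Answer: 1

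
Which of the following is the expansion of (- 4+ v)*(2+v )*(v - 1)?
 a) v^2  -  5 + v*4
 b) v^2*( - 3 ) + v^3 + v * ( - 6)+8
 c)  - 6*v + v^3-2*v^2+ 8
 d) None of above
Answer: b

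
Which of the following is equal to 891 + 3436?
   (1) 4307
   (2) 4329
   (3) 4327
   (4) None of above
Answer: 3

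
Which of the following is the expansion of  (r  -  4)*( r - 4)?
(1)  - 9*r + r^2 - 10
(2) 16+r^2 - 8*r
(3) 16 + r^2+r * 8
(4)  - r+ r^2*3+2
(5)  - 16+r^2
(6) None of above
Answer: 2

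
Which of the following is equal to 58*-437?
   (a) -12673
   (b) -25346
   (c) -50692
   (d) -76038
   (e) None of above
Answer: b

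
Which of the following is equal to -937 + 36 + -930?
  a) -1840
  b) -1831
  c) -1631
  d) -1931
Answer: b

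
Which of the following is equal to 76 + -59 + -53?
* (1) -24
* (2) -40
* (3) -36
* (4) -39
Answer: 3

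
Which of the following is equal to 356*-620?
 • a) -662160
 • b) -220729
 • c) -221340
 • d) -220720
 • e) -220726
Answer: d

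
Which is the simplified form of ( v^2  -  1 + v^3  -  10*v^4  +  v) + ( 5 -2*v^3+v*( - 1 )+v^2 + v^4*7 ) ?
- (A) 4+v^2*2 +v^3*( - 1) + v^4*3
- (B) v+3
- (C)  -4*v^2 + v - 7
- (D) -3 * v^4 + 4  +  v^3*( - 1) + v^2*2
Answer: D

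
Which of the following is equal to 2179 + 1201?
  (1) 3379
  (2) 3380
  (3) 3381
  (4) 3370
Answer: 2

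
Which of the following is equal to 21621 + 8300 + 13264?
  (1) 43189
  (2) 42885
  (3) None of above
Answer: 3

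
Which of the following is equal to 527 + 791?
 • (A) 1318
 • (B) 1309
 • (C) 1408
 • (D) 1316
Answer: A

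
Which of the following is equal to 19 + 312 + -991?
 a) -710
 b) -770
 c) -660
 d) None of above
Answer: c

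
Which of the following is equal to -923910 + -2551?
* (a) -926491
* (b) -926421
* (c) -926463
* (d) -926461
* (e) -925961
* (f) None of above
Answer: d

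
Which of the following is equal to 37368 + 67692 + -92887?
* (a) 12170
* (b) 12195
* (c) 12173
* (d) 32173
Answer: c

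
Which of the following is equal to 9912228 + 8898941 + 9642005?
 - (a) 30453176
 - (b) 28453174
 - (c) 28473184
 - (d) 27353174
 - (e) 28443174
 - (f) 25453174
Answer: b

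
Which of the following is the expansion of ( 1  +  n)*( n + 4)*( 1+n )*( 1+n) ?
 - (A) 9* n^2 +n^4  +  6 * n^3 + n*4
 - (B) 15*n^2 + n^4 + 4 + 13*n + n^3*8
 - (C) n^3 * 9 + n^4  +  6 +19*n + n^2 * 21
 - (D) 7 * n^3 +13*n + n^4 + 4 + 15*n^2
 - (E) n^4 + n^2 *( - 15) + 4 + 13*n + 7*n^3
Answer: D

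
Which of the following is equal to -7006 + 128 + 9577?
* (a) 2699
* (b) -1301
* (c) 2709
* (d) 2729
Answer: a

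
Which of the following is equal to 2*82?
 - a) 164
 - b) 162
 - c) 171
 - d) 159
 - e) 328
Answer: a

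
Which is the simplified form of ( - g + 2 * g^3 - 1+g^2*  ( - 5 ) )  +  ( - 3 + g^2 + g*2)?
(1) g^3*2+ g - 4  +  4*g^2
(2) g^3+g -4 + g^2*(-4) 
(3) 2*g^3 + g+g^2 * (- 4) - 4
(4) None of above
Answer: 3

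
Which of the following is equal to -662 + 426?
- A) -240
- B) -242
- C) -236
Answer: C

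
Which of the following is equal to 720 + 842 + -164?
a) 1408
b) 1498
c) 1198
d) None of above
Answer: d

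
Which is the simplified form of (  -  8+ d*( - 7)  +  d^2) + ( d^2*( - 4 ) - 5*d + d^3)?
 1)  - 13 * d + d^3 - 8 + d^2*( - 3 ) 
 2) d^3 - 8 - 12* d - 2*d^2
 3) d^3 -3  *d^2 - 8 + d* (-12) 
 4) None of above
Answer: 3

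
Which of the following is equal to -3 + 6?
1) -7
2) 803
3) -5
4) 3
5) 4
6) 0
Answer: 4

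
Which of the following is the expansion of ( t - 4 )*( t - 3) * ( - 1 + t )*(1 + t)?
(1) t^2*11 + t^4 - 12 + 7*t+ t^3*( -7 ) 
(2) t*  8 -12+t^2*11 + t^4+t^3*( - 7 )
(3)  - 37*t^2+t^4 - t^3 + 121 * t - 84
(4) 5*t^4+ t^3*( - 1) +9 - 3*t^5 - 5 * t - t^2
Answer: 1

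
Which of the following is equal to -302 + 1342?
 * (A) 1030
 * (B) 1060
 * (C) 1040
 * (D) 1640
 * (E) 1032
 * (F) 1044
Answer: C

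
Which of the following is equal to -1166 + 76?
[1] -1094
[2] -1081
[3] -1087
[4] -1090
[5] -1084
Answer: 4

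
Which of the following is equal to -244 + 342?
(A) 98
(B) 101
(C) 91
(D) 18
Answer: A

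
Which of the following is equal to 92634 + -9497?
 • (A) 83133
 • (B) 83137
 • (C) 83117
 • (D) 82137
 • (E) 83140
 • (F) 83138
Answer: B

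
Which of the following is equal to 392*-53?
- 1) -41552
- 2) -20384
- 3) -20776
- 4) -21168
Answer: 3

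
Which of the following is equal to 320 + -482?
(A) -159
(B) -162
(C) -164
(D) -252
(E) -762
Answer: B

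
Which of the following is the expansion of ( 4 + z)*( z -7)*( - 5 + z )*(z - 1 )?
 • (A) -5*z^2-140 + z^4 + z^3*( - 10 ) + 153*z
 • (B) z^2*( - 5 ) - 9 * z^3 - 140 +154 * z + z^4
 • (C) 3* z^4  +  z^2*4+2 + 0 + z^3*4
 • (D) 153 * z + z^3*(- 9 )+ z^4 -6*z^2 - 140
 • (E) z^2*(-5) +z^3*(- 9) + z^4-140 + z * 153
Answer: E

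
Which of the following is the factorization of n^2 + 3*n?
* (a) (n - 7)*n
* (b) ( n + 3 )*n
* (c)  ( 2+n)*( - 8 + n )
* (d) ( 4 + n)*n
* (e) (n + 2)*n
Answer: b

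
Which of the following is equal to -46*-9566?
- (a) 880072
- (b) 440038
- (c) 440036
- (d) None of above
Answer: c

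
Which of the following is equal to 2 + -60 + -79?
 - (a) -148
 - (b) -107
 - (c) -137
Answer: c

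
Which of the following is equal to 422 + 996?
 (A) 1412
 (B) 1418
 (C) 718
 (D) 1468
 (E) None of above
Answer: B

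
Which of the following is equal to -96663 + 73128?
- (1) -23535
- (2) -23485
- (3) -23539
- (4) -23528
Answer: 1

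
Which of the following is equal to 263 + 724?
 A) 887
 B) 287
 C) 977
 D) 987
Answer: D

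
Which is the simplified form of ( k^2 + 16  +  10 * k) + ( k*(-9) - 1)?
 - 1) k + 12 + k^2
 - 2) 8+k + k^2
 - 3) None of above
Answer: 3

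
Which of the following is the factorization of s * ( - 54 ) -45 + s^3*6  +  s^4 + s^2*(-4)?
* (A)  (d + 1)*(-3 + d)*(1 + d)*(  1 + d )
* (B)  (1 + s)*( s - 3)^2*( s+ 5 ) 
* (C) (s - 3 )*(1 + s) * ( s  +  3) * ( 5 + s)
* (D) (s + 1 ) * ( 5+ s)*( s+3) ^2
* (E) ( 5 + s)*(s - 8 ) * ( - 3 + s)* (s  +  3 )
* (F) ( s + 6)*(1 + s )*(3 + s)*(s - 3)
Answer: C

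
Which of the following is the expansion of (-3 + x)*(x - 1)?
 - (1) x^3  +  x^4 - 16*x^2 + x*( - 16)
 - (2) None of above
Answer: 2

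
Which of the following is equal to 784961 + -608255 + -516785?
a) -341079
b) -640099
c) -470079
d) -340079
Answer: d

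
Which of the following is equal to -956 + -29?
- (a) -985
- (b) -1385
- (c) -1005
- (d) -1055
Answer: a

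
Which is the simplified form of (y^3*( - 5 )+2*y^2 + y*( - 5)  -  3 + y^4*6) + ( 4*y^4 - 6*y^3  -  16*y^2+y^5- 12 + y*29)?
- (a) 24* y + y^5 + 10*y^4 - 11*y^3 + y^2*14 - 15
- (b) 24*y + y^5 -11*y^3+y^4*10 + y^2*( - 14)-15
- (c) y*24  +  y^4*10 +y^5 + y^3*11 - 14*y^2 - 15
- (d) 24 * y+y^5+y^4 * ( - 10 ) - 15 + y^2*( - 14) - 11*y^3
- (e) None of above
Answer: b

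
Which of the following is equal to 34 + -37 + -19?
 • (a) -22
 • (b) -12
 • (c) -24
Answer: a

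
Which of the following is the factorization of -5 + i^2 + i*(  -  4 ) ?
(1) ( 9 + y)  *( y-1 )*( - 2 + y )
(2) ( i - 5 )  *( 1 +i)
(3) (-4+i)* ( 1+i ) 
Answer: 2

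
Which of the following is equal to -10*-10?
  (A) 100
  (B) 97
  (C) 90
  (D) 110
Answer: A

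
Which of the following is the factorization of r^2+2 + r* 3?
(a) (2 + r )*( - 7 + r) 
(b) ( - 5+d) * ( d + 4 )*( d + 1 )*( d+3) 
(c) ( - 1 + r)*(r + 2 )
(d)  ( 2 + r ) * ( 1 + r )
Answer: d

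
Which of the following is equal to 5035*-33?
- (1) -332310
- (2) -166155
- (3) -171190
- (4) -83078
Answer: 2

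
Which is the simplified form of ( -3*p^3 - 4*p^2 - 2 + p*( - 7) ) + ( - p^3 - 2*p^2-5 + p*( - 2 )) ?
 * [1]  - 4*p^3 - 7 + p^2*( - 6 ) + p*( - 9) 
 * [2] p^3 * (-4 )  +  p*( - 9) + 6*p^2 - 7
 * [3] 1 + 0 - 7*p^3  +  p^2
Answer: 1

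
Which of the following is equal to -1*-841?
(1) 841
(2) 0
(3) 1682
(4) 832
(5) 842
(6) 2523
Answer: 1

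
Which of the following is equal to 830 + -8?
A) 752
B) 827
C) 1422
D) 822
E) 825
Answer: D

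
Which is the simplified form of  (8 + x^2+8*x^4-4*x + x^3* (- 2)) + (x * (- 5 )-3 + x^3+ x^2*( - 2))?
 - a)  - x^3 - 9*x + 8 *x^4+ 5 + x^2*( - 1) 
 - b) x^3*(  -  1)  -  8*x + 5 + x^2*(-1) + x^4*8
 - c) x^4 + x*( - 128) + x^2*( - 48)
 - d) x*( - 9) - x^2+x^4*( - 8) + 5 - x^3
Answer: a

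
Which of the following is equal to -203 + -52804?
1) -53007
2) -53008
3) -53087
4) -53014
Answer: 1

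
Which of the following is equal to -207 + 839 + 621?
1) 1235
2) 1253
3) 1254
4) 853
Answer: 2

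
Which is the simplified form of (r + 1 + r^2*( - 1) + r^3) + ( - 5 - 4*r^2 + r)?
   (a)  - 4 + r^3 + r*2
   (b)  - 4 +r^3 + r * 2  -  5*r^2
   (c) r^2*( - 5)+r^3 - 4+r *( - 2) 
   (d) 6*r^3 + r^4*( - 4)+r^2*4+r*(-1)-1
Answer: b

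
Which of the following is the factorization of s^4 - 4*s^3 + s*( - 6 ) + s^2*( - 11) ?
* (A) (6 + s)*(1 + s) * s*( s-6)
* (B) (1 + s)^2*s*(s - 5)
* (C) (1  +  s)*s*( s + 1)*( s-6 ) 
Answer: C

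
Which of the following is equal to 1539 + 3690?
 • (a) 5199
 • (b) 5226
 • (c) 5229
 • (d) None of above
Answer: c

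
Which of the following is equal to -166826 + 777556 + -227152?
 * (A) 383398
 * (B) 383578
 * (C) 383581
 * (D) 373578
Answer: B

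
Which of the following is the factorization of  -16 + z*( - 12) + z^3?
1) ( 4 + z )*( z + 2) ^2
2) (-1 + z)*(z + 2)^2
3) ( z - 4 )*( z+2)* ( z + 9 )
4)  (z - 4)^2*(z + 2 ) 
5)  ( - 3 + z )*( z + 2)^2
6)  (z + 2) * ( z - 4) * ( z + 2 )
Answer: 6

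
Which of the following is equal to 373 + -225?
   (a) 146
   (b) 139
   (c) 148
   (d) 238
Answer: c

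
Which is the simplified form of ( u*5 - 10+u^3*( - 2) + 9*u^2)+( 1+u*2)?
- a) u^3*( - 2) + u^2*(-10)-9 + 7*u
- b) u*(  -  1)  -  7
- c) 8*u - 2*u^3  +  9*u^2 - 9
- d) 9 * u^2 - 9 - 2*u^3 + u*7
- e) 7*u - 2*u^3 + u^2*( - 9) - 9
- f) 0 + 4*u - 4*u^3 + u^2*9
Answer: d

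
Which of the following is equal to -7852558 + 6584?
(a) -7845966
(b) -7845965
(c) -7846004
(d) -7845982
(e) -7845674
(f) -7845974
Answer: f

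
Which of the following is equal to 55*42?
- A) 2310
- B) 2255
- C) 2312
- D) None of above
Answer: A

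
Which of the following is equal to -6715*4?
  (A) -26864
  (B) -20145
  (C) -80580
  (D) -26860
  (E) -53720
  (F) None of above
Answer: D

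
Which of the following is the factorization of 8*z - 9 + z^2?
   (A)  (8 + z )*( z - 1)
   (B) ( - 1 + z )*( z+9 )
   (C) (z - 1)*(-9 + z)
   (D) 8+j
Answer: B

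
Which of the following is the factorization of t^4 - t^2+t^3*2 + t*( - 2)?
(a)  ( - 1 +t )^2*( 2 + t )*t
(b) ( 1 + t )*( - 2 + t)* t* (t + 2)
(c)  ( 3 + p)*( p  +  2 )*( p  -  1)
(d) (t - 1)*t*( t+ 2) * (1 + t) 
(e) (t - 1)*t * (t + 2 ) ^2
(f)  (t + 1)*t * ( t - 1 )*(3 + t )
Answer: d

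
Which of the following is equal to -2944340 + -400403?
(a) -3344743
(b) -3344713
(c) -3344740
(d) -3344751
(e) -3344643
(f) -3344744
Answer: a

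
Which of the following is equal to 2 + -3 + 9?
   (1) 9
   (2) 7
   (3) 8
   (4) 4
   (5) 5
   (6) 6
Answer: 3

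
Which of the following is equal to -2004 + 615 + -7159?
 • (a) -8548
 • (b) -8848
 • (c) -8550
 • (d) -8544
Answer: a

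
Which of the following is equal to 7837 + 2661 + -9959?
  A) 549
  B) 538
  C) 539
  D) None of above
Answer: C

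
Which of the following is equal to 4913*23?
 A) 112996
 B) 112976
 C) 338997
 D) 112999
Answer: D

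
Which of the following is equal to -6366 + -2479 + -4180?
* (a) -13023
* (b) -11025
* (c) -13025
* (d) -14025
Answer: c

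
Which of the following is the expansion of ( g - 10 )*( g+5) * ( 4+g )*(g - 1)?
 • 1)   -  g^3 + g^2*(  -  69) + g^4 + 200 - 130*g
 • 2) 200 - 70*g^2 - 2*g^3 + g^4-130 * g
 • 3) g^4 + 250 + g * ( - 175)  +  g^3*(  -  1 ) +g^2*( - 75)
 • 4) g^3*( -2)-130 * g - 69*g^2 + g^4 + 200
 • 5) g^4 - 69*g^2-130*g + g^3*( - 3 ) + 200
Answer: 4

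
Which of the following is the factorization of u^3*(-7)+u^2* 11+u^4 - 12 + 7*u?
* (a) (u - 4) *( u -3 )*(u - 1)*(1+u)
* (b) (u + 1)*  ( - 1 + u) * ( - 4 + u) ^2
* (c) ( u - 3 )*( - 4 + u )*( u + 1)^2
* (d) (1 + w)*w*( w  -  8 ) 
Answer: a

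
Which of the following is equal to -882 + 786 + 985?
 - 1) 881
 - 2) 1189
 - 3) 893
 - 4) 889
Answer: 4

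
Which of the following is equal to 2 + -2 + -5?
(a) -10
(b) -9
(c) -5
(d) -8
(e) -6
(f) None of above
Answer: c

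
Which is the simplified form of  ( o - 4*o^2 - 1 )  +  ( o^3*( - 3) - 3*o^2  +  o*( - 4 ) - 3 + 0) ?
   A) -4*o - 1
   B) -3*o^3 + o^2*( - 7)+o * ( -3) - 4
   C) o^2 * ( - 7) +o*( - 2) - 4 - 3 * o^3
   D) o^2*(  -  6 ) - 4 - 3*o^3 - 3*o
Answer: B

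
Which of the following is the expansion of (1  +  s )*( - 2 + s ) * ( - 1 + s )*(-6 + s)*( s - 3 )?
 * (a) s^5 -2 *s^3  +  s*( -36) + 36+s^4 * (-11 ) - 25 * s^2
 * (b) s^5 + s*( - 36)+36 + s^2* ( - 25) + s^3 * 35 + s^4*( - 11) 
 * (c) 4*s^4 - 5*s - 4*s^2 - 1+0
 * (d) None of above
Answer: b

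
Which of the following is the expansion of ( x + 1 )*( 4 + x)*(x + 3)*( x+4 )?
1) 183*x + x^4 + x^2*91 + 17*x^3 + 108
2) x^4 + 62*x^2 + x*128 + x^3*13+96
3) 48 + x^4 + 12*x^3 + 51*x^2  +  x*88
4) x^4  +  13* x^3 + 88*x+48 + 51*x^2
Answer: 3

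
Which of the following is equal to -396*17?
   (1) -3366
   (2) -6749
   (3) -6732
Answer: 3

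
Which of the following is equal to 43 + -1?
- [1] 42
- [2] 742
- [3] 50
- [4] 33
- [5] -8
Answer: 1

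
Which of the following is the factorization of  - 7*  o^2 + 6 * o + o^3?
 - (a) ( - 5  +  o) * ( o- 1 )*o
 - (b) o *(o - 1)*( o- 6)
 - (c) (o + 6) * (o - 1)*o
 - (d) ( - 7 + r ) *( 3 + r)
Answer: b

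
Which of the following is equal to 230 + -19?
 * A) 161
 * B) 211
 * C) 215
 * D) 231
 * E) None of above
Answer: B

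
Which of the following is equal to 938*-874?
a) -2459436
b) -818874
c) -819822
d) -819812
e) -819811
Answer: d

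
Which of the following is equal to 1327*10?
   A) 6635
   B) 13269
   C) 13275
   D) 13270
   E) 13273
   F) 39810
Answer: D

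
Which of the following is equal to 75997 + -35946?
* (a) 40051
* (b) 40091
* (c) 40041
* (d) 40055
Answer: a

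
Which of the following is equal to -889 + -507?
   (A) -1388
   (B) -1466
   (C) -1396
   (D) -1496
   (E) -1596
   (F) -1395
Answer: C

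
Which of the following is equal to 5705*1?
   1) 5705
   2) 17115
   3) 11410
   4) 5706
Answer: 1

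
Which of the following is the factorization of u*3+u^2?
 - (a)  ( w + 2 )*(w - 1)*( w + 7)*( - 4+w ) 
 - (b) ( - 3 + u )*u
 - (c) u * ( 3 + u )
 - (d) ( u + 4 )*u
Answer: c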